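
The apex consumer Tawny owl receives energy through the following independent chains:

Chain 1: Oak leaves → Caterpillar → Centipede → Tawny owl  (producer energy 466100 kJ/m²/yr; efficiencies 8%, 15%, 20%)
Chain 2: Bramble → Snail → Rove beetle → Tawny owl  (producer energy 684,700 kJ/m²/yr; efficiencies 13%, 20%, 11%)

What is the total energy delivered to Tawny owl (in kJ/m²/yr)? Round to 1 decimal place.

Chain 1: 466100 × 0.08 × 0.15 × 0.2 = 1118.64 kJ/m²/yr
Chain 2: 684700 × 0.13 × 0.2 × 0.11 = 1958.242 kJ/m²/yr
Total at Tawny owl: 1118.64 + 1958.242 = 3076.882 kJ/m²/yr

3076.9 kJ/m²/yr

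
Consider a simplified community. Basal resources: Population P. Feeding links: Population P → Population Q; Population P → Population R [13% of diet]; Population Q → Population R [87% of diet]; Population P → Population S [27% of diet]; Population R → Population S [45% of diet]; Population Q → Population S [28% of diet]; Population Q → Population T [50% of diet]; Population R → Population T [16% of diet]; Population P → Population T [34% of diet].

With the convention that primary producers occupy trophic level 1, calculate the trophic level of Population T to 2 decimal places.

Population Q: 1 + 1 = 2
Population R: 1 + (0.13×1 + 0.87×2) = 2.87
Population S: 1 + (0.27×1 + 0.45×2.87 + 0.28×2) = 3.1215
Population T: 1 + (0.5×2 + 0.16×2.87 + 0.34×1) = 2.7992

2.80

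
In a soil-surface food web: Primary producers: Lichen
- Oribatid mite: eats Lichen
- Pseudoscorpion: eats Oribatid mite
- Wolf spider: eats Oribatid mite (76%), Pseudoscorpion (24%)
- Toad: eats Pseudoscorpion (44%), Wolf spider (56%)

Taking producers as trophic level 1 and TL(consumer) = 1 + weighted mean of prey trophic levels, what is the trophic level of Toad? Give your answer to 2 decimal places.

Oribatid mite: 1 + 1 = 2
Pseudoscorpion: 1 + 2 = 3
Wolf spider: 1 + (0.76×2 + 0.24×3) = 3.24
Toad: 1 + (0.44×3 + 0.56×3.24) = 4.1344

4.13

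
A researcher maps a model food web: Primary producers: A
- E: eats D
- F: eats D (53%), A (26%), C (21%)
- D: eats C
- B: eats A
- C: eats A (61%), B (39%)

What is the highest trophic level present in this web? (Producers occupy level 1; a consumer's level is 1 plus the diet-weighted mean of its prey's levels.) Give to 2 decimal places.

4.39

B: 1 + 1 = 2
C: 1 + (0.61×1 + 0.39×2) = 2.39
D: 1 + 2.39 = 3.39
E: 1 + 3.39 = 4.39
F: 1 + (0.53×3.39 + 0.26×1 + 0.21×2.39) = 3.5586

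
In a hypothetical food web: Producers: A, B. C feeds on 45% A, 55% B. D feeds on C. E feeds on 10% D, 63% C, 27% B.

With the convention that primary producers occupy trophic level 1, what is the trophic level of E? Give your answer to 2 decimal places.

2.83

C: 1 + (0.45×1 + 0.55×1) = 2
D: 1 + 2 = 3
E: 1 + (0.1×3 + 0.63×2 + 0.27×1) = 2.83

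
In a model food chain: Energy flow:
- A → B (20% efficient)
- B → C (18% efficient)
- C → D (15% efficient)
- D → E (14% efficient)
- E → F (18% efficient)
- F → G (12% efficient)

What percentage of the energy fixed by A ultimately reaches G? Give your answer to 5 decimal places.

Product of link efficiencies: 0.2 × 0.18 × 0.15 × 0.14 × 0.18 × 0.12 = 0.0000163296
As a percentage: 0.0000163296 × 100 = 0.00163%

0.00163%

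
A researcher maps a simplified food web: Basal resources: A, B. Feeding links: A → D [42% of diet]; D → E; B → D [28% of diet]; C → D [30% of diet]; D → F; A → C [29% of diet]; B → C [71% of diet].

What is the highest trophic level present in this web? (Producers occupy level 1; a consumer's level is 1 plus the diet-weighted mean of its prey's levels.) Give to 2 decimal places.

C: 1 + (0.71×1 + 0.29×1) = 2
D: 1 + (0.3×2 + 0.28×1 + 0.42×1) = 2.3
E: 1 + 2.3 = 3.3
F: 1 + 2.3 = 3.3

3.30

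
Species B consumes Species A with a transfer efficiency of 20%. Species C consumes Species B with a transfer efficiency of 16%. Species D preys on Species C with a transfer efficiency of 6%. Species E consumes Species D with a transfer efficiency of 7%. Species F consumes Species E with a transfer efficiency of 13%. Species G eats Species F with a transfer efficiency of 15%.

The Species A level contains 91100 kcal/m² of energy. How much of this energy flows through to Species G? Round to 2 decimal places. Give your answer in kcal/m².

0.24 kcal/m²

Species B: 91100 × 0.2 = 18220 kcal/m²
Species C: 18220 × 0.16 = 2915.2 kcal/m²
Species D: 2915.2 × 0.06 = 174.912 kcal/m²
Species E: 174.912 × 0.07 = 12.24384 kcal/m²
Species F: 12.24384 × 0.13 = 1.5916992 kcal/m²
Species G: 1.5916992 × 0.15 = 0.23875488 kcal/m²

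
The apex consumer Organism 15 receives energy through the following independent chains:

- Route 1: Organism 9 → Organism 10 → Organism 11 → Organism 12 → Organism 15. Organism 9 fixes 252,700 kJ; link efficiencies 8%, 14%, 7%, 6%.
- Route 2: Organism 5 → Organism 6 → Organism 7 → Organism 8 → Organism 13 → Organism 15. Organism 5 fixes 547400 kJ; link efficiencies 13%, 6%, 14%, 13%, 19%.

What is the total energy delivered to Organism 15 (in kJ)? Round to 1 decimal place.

26.7 kJ

Route 1: 252700 × 0.08 × 0.14 × 0.07 × 0.06 = 11.887008 kJ
Route 2: 547400 × 0.13 × 0.06 × 0.14 × 0.13 × 0.19 = 14.76469176 kJ
Total at Organism 15: 11.887008 + 14.76469176 = 26.65169976 kJ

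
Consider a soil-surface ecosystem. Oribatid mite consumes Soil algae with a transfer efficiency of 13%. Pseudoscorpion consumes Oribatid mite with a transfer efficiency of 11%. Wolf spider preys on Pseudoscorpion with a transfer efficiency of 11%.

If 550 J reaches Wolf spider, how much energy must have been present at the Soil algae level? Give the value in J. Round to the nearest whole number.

349650 J

Cumulative transfer efficiency: 0.13 × 0.11 × 0.11 = 0.001573
Soil algae energy = 550 / 0.001573 = 349650 J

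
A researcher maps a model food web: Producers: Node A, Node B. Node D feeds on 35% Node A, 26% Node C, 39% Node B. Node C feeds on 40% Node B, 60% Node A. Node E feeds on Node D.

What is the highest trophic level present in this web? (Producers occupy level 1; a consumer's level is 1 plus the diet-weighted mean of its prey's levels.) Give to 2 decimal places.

3.26

Node C: 1 + (0.4×1 + 0.6×1) = 2
Node D: 1 + (0.35×1 + 0.26×2 + 0.39×1) = 2.26
Node E: 1 + 2.26 = 3.26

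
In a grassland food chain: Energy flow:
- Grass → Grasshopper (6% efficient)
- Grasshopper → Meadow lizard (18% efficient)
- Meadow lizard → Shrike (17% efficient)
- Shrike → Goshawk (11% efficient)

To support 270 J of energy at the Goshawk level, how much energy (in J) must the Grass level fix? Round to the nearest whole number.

1336898 J

Cumulative transfer efficiency: 0.06 × 0.18 × 0.17 × 0.11 = 0.00020196
Grass energy = 270 / 0.00020196 = 1336898 J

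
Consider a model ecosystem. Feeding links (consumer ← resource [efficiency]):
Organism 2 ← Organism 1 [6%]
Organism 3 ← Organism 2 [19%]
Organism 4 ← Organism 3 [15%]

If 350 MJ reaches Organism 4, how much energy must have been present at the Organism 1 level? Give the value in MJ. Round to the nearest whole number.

204678 MJ

Cumulative transfer efficiency: 0.06 × 0.19 × 0.15 = 0.00171
Organism 1 energy = 350 / 0.00171 = 204678 MJ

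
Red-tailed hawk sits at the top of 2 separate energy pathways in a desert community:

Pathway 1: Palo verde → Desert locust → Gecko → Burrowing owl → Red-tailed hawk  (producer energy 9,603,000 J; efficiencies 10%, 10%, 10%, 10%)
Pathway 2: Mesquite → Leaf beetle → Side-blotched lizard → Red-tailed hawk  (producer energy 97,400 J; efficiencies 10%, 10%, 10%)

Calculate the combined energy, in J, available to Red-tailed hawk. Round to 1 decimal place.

1057.7 J

Pathway 1: 9603000 × 0.1 × 0.1 × 0.1 × 0.1 = 960.3 J
Pathway 2: 97400 × 0.1 × 0.1 × 0.1 = 97.4 J
Total at Red-tailed hawk: 960.3 + 97.4 = 1057.7 J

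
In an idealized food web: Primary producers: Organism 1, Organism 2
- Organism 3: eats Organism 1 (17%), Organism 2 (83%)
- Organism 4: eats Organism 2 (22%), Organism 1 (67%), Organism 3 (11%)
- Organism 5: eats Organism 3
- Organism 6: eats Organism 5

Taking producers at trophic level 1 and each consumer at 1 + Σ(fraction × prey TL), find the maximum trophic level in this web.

Organism 3: 1 + (0.17×1 + 0.83×1) = 2
Organism 4: 1 + (0.22×1 + 0.67×1 + 0.11×2) = 2.11
Organism 5: 1 + 2 = 3
Organism 6: 1 + 3 = 4

4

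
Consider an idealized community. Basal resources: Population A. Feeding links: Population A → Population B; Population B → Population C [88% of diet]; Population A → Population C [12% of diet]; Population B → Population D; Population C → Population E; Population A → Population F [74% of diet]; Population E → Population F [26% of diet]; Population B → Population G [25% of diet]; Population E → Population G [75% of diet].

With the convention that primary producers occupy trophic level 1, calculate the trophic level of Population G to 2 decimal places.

4.41

Population B: 1 + 1 = 2
Population C: 1 + (0.88×2 + 0.12×1) = 2.88
Population D: 1 + 2 = 3
Population E: 1 + 2.88 = 3.88
Population F: 1 + (0.74×1 + 0.26×3.88) = 2.7488
Population G: 1 + (0.25×2 + 0.75×3.88) = 4.41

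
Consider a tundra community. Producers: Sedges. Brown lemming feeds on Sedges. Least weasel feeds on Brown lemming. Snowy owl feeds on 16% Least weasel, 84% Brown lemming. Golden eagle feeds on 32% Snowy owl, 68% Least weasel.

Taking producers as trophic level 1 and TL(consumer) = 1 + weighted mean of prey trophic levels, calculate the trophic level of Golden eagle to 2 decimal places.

4.05

Brown lemming: 1 + 1 = 2
Least weasel: 1 + 2 = 3
Snowy owl: 1 + (0.16×3 + 0.84×2) = 3.16
Golden eagle: 1 + (0.32×3.16 + 0.68×3) = 4.0512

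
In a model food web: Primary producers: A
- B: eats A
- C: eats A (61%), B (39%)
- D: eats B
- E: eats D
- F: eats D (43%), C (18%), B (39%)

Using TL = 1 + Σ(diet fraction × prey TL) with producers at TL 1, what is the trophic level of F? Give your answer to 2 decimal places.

B: 1 + 1 = 2
C: 1 + (0.61×1 + 0.39×2) = 2.39
D: 1 + 2 = 3
E: 1 + 3 = 4
F: 1 + (0.43×3 + 0.18×2.39 + 0.39×2) = 3.5002

3.50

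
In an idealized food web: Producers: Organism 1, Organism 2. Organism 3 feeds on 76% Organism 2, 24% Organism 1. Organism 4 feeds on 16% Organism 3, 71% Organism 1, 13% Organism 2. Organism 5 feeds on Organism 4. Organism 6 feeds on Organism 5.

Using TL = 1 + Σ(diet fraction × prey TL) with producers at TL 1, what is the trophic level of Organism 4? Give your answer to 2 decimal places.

Organism 3: 1 + (0.76×1 + 0.24×1) = 2
Organism 4: 1 + (0.16×2 + 0.71×1 + 0.13×1) = 2.16
Organism 5: 1 + 2.16 = 3.16
Organism 6: 1 + 3.16 = 4.16

2.16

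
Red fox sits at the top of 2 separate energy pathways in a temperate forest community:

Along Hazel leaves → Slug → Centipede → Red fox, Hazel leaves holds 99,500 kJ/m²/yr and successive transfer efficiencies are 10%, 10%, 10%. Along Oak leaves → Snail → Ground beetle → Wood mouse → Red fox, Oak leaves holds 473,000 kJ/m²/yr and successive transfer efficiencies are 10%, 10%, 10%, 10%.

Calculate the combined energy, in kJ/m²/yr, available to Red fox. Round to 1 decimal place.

Via Hazel leaves: 99500 × 0.1 × 0.1 × 0.1 = 99.5 kJ/m²/yr
Via Oak leaves: 473000 × 0.1 × 0.1 × 0.1 × 0.1 = 47.3 kJ/m²/yr
Total at Red fox: 99.5 + 47.3 = 146.8 kJ/m²/yr

146.8 kJ/m²/yr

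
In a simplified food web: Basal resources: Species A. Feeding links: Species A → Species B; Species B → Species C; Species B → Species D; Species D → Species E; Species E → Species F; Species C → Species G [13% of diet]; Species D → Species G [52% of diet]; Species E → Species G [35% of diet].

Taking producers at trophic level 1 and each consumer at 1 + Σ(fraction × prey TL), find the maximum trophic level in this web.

5

Species B: 1 + 1 = 2
Species C: 1 + 2 = 3
Species D: 1 + 2 = 3
Species E: 1 + 3 = 4
Species F: 1 + 4 = 5
Species G: 1 + (0.13×3 + 0.52×3 + 0.35×4) = 4.35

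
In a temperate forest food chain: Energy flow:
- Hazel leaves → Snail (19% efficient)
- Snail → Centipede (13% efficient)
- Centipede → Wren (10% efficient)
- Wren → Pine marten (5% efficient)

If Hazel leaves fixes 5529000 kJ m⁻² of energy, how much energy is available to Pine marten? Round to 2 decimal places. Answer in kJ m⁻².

Snail: 5529000 × 0.19 = 1050510 kJ m⁻²
Centipede: 1050510 × 0.13 = 136566.3 kJ m⁻²
Wren: 136566.3 × 0.1 = 13656.63 kJ m⁻²
Pine marten: 13656.63 × 0.05 = 682.8315 kJ m⁻²

682.83 kJ m⁻²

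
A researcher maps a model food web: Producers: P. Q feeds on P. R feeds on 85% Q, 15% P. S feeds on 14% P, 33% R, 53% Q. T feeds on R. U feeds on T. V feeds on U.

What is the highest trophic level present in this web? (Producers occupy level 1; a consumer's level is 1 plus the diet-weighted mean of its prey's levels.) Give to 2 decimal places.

Q: 1 + 1 = 2
R: 1 + (0.85×2 + 0.15×1) = 2.85
S: 1 + (0.14×1 + 0.33×2.85 + 0.53×2) = 3.1405
T: 1 + 2.85 = 3.85
U: 1 + 3.85 = 4.85
V: 1 + 4.85 = 5.85

5.85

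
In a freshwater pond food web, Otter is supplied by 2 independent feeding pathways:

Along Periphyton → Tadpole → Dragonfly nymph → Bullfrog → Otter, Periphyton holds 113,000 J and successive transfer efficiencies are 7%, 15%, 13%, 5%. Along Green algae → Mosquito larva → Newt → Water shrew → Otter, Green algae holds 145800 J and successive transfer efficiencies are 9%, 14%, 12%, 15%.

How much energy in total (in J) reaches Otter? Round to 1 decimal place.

40.8 J

Via Periphyton: 113000 × 0.07 × 0.15 × 0.13 × 0.05 = 7.71225 J
Via Green algae: 145800 × 0.09 × 0.14 × 0.12 × 0.15 = 33.06744 J
Total at Otter: 7.71225 + 33.06744 = 40.77969 J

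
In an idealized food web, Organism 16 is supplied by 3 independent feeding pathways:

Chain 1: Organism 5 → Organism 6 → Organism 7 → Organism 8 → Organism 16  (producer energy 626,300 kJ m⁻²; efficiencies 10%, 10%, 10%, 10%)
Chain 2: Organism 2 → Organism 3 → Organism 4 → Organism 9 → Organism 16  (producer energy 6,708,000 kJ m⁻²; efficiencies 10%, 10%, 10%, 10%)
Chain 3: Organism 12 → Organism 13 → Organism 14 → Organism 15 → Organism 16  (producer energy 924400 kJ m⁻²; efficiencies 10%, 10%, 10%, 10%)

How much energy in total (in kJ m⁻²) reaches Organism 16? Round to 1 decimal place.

Chain 1: 626300 × 0.1 × 0.1 × 0.1 × 0.1 = 62.63 kJ m⁻²
Chain 2: 6708000 × 0.1 × 0.1 × 0.1 × 0.1 = 670.8 kJ m⁻²
Chain 3: 924400 × 0.1 × 0.1 × 0.1 × 0.1 = 92.44 kJ m⁻²
Total at Organism 16: 62.63 + 670.8 + 92.44 = 825.87 kJ m⁻²

825.9 kJ m⁻²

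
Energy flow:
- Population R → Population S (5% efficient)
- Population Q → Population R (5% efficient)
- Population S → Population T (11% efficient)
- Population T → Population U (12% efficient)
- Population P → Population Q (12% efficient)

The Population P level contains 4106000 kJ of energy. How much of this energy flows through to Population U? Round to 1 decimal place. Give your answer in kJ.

16.3 kJ

Population Q: 4106000 × 0.12 = 492720 kJ
Population R: 492720 × 0.05 = 24636 kJ
Population S: 24636 × 0.05 = 1231.8 kJ
Population T: 1231.8 × 0.11 = 135.498 kJ
Population U: 135.498 × 0.12 = 16.25976 kJ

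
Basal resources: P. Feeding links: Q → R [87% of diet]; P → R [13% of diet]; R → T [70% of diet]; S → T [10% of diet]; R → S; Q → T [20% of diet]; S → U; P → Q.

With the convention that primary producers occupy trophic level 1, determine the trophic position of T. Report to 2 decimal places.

3.80

Q: 1 + 1 = 2
R: 1 + (0.13×1 + 0.87×2) = 2.87
S: 1 + 2.87 = 3.87
T: 1 + (0.1×3.87 + 0.7×2.87 + 0.2×2) = 3.796
U: 1 + 3.87 = 4.87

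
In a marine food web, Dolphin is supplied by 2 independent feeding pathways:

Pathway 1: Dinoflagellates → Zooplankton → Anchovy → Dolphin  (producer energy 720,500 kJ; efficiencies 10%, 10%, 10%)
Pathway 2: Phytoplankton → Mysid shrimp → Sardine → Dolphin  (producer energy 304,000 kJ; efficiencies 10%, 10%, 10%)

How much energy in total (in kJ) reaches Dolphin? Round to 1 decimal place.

1024.5 kJ

Pathway 1: 720500 × 0.1 × 0.1 × 0.1 = 720.5 kJ
Pathway 2: 304000 × 0.1 × 0.1 × 0.1 = 304 kJ
Total at Dolphin: 720.5 + 304 = 1024.5 kJ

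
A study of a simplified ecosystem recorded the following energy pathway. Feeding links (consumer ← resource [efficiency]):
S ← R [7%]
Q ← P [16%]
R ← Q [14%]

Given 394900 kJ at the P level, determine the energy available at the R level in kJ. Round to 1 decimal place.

8845.8 kJ

Q: 394900 × 0.16 = 63184 kJ
R: 63184 × 0.14 = 8845.76 kJ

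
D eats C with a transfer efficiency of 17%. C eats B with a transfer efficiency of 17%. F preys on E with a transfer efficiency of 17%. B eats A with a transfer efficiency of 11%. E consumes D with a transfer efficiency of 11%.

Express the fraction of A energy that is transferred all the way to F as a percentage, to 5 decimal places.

0.00594%

Product of link efficiencies: 0.11 × 0.17 × 0.17 × 0.11 × 0.17 = 0.0000594473
As a percentage: 0.0000594473 × 100 = 0.00594%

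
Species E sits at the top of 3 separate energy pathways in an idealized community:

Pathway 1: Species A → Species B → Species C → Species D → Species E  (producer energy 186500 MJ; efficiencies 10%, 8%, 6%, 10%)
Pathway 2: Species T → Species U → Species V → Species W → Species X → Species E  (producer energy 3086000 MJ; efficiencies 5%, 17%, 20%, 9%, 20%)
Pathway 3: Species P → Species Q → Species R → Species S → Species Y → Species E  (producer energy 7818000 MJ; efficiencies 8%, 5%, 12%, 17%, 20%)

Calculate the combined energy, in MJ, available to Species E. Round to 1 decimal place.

Pathway 1: 186500 × 0.1 × 0.08 × 0.06 × 0.1 = 8.952 MJ
Pathway 2: 3086000 × 0.05 × 0.17 × 0.2 × 0.09 × 0.2 = 94.4316 MJ
Pathway 3: 7818000 × 0.08 × 0.05 × 0.12 × 0.17 × 0.2 = 127.58976 MJ
Total at Species E: 8.952 + 94.4316 + 127.58976 = 230.97336 MJ

231.0 MJ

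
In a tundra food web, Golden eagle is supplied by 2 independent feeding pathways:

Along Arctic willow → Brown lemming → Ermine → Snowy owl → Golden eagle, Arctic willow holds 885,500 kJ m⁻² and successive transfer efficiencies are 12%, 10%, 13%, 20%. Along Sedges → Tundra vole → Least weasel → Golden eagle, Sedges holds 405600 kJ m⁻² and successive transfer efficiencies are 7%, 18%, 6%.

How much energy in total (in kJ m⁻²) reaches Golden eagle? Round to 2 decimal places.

582.91 kJ m⁻²

Via Arctic willow: 885500 × 0.12 × 0.1 × 0.13 × 0.2 = 276.276 kJ m⁻²
Via Sedges: 405600 × 0.07 × 0.18 × 0.06 = 306.6336 kJ m⁻²
Total at Golden eagle: 276.276 + 306.6336 = 582.9096 kJ m⁻²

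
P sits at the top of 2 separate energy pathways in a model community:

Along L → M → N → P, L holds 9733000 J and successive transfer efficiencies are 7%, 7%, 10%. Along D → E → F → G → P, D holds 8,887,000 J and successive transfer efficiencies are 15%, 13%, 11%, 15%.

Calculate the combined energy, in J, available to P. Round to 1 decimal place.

Via L: 9733000 × 0.07 × 0.07 × 0.1 = 4769.17 J
Via D: 8887000 × 0.15 × 0.13 × 0.11 × 0.15 = 2859.39225 J
Total at P: 4769.17 + 2859.39225 = 7628.56225 J

7628.6 J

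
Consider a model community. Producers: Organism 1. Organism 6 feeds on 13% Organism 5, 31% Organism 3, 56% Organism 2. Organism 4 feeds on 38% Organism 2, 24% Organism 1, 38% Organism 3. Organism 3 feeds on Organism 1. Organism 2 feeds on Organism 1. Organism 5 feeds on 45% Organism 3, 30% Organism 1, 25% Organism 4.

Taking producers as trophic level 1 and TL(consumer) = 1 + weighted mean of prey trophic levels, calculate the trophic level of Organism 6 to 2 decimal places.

3.12

Organism 2: 1 + 1 = 2
Organism 3: 1 + 1 = 2
Organism 4: 1 + (0.38×2 + 0.24×1 + 0.38×2) = 2.76
Organism 5: 1 + (0.45×2 + 0.3×1 + 0.25×2.76) = 2.89
Organism 6: 1 + (0.13×2.89 + 0.31×2 + 0.56×2) = 3.1157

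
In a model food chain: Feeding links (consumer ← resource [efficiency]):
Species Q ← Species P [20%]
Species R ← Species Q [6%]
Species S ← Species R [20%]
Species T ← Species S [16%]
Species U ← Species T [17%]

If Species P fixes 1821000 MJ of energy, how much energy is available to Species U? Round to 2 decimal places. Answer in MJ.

Species Q: 1821000 × 0.2 = 364200 MJ
Species R: 364200 × 0.06 = 21852 MJ
Species S: 21852 × 0.2 = 4370.4 MJ
Species T: 4370.4 × 0.16 = 699.264 MJ
Species U: 699.264 × 0.17 = 118.87488 MJ

118.87 MJ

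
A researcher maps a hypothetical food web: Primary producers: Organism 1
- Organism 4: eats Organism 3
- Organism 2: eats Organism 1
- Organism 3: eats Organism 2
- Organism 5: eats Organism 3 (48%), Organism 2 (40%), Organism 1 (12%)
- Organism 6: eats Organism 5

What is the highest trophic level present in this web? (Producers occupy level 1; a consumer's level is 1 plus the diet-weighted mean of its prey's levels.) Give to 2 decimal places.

Organism 2: 1 + 1 = 2
Organism 3: 1 + 2 = 3
Organism 4: 1 + 3 = 4
Organism 5: 1 + (0.48×3 + 0.4×2 + 0.12×1) = 3.36
Organism 6: 1 + 3.36 = 4.36

4.36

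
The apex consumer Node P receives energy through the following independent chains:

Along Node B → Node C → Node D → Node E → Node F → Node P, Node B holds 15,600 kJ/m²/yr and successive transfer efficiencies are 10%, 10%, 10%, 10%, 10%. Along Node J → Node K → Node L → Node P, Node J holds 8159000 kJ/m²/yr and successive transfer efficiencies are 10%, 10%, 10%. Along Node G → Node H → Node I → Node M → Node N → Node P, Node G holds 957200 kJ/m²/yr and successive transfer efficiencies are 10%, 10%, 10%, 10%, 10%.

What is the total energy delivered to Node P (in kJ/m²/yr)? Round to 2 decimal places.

8168.73 kJ/m²/yr

Via Node B: 15600 × 0.1 × 0.1 × 0.1 × 0.1 × 0.1 = 0.156 kJ/m²/yr
Via Node J: 8159000 × 0.1 × 0.1 × 0.1 = 8159 kJ/m²/yr
Via Node G: 957200 × 0.1 × 0.1 × 0.1 × 0.1 × 0.1 = 9.572 kJ/m²/yr
Total at Node P: 0.156 + 8159 + 9.572 = 8168.728 kJ/m²/yr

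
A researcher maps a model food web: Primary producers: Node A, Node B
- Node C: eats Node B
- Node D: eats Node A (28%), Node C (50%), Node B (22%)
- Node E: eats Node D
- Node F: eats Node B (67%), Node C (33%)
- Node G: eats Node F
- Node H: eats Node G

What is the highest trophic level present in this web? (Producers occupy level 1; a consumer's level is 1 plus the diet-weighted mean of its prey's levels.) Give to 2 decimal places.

Node C: 1 + 1 = 2
Node D: 1 + (0.28×1 + 0.5×2 + 0.22×1) = 2.5
Node E: 1 + 2.5 = 3.5
Node F: 1 + (0.67×1 + 0.33×2) = 2.33
Node G: 1 + 2.33 = 3.33
Node H: 1 + 3.33 = 4.33

4.33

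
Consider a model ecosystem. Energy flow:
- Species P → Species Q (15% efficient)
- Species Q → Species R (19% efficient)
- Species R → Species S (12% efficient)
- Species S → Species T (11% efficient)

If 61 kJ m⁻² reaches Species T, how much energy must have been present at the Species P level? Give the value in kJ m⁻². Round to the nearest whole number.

Cumulative transfer efficiency: 0.15 × 0.19 × 0.12 × 0.11 = 0.0003762
Species P energy = 61 / 0.0003762 = 162148 kJ m⁻²

162148 kJ m⁻²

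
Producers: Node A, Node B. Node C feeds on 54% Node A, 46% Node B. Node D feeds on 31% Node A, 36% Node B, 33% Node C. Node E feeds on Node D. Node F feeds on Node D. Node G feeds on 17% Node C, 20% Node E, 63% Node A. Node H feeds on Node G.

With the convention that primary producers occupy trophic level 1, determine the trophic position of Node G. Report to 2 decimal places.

Node C: 1 + (0.54×1 + 0.46×1) = 2
Node D: 1 + (0.31×1 + 0.36×1 + 0.33×2) = 2.33
Node E: 1 + 2.33 = 3.33
Node F: 1 + 2.33 = 3.33
Node G: 1 + (0.17×2 + 0.2×3.33 + 0.63×1) = 2.636
Node H: 1 + 2.636 = 3.636

2.64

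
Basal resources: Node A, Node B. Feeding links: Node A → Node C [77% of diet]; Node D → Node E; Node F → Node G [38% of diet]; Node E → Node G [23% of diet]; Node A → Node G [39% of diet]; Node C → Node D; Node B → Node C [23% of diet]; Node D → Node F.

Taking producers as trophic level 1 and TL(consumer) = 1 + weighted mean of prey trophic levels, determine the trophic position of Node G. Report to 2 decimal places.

Node C: 1 + (0.23×1 + 0.77×1) = 2
Node D: 1 + 2 = 3
Node E: 1 + 3 = 4
Node F: 1 + 3 = 4
Node G: 1 + (0.38×4 + 0.39×1 + 0.23×4) = 3.83

3.83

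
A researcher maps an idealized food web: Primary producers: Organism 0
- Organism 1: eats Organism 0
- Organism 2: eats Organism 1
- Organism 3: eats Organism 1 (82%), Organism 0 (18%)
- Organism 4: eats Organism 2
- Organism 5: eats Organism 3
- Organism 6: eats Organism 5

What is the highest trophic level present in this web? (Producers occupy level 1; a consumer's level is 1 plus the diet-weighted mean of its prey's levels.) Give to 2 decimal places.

Organism 1: 1 + 1 = 2
Organism 2: 1 + 2 = 3
Organism 3: 1 + (0.82×2 + 0.18×1) = 2.82
Organism 4: 1 + 3 = 4
Organism 5: 1 + 2.82 = 3.82
Organism 6: 1 + 3.82 = 4.82

4.82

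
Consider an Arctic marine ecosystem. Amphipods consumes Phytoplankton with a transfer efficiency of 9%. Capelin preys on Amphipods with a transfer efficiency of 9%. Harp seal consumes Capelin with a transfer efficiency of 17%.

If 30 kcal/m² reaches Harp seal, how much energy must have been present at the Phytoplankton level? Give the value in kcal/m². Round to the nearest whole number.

Cumulative transfer efficiency: 0.09 × 0.09 × 0.17 = 0.001377
Phytoplankton energy = 30 / 0.001377 = 21786 kcal/m²

21786 kcal/m²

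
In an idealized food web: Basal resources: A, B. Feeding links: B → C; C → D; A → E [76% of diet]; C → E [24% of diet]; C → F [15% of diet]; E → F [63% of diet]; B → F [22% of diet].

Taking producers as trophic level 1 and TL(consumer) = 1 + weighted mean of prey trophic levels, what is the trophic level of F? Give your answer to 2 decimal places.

2.93

C: 1 + 1 = 2
D: 1 + 2 = 3
E: 1 + (0.76×1 + 0.24×2) = 2.24
F: 1 + (0.15×2 + 0.63×2.24 + 0.22×1) = 2.9312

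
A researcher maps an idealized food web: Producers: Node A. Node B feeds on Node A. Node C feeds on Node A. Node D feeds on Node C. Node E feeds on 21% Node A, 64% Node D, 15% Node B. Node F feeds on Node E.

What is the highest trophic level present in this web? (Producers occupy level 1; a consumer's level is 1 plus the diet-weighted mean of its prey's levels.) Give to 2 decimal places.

4.43

Node B: 1 + 1 = 2
Node C: 1 + 1 = 2
Node D: 1 + 2 = 3
Node E: 1 + (0.21×1 + 0.64×3 + 0.15×2) = 3.43
Node F: 1 + 3.43 = 4.43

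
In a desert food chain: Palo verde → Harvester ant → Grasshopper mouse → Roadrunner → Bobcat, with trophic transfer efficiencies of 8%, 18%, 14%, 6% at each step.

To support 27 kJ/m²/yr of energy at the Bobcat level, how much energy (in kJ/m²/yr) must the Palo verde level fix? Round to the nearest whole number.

Cumulative transfer efficiency: 0.08 × 0.18 × 0.14 × 0.06 = 0.00012096
Palo verde energy = 27 / 0.00012096 = 223214 kJ/m²/yr

223214 kJ/m²/yr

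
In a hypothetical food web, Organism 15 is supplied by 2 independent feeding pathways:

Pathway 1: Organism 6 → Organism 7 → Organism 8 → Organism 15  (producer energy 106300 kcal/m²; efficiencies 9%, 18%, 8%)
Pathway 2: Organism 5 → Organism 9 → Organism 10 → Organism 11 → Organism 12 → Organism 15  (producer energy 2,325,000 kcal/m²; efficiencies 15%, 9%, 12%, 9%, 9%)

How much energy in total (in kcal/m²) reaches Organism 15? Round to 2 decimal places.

Pathway 1: 106300 × 0.09 × 0.18 × 0.08 = 137.7648 kcal/m²
Pathway 2: 2325000 × 0.15 × 0.09 × 0.12 × 0.09 × 0.09 = 30.50865 kcal/m²
Total at Organism 15: 137.7648 + 30.50865 = 168.27345 kcal/m²

168.27 kcal/m²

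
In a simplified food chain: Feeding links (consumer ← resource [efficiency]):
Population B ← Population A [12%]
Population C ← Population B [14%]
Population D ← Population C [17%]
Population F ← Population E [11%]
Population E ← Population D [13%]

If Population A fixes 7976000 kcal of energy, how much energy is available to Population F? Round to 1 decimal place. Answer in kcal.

325.7 kcal

Population B: 7976000 × 0.12 = 957120 kcal
Population C: 957120 × 0.14 = 133996.8 kcal
Population D: 133996.8 × 0.17 = 22779.456 kcal
Population E: 22779.456 × 0.13 = 2961.32928 kcal
Population F: 2961.32928 × 0.11 = 325.7462208 kcal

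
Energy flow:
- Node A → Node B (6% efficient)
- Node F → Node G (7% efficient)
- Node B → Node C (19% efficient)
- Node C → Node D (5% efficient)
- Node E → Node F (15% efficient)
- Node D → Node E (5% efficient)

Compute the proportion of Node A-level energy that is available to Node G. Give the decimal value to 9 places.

Product of link efficiencies: 0.06 × 0.19 × 0.05 × 0.05 × 0.15 × 0.07 = 0.00000029925

0.000000299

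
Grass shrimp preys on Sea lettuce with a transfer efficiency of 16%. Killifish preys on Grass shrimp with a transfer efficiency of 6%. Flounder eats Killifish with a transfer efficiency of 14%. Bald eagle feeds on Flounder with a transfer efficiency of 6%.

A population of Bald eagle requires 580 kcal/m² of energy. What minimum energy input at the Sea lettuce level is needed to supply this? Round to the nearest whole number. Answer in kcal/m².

7192460 kcal/m²

Cumulative transfer efficiency: 0.16 × 0.06 × 0.14 × 0.06 = 0.00008064
Sea lettuce energy = 580 / 0.00008064 = 7192460 kcal/m²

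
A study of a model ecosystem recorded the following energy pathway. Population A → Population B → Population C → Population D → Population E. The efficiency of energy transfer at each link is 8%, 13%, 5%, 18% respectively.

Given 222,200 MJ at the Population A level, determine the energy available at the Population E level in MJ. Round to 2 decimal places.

20.80 MJ

Population B: 222200 × 0.08 = 17776 MJ
Population C: 17776 × 0.13 = 2310.88 MJ
Population D: 2310.88 × 0.05 = 115.544 MJ
Population E: 115.544 × 0.18 = 20.79792 MJ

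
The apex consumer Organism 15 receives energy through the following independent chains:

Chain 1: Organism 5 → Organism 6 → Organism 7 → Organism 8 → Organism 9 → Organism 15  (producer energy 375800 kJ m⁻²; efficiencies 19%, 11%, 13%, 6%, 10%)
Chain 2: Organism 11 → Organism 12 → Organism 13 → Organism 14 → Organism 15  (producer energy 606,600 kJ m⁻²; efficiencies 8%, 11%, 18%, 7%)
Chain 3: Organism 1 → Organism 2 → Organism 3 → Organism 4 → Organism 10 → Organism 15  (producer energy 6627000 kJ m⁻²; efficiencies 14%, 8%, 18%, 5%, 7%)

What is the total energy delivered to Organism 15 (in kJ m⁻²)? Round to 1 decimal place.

120.1 kJ m⁻²

Chain 1: 375800 × 0.19 × 0.11 × 0.13 × 0.06 × 0.1 = 6.1262916 kJ m⁻²
Chain 2: 606600 × 0.08 × 0.11 × 0.18 × 0.07 = 67.259808 kJ m⁻²
Chain 3: 6627000 × 0.14 × 0.08 × 0.18 × 0.05 × 0.07 = 46.760112 kJ m⁻²
Total at Organism 15: 6.1262916 + 67.259808 + 46.760112 = 120.1462116 kJ m⁻²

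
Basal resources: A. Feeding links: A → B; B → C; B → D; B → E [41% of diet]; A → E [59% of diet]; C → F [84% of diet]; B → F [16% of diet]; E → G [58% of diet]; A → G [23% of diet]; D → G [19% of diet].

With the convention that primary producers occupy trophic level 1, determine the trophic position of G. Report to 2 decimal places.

B: 1 + 1 = 2
C: 1 + 2 = 3
D: 1 + 2 = 3
E: 1 + (0.41×2 + 0.59×1) = 2.41
F: 1 + (0.84×3 + 0.16×2) = 3.84
G: 1 + (0.58×2.41 + 0.23×1 + 0.19×3) = 3.1978

3.20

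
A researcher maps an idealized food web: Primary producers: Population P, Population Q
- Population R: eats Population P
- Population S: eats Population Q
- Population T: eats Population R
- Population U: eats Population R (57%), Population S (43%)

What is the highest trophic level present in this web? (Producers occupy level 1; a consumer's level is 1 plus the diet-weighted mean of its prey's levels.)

Population R: 1 + 1 = 2
Population S: 1 + 1 = 2
Population T: 1 + 2 = 3
Population U: 1 + (0.57×2 + 0.43×2) = 3

3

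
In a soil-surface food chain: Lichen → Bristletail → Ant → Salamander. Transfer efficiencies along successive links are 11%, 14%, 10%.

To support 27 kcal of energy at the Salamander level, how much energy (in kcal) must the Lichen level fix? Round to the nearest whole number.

Cumulative transfer efficiency: 0.11 × 0.14 × 0.1 = 0.00154
Lichen energy = 27 / 0.00154 = 17532 kcal

17532 kcal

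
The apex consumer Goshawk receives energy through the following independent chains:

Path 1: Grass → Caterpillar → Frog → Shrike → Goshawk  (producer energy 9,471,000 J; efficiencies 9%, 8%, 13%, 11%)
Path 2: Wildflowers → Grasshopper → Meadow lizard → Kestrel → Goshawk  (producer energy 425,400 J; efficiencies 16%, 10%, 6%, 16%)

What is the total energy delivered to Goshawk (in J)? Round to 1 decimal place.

1040.5 J

Path 1: 9471000 × 0.09 × 0.08 × 0.13 × 0.11 = 975.13416 J
Path 2: 425400 × 0.16 × 0.1 × 0.06 × 0.16 = 65.34144 J
Total at Goshawk: 975.13416 + 65.34144 = 1040.4756 J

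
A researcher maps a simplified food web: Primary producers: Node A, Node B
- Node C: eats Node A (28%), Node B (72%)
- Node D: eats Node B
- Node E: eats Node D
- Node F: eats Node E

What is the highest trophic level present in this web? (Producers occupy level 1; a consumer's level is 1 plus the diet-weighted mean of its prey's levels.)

4

Node C: 1 + (0.28×1 + 0.72×1) = 2
Node D: 1 + 1 = 2
Node E: 1 + 2 = 3
Node F: 1 + 3 = 4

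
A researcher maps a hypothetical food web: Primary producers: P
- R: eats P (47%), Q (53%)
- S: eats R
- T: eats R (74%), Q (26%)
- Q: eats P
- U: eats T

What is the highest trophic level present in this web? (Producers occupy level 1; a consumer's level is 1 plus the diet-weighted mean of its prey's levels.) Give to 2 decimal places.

Q: 1 + 1 = 2
R: 1 + (0.47×1 + 0.53×2) = 2.53
S: 1 + 2.53 = 3.53
T: 1 + (0.74×2.53 + 0.26×2) = 3.3922
U: 1 + 3.3922 = 4.3922

4.39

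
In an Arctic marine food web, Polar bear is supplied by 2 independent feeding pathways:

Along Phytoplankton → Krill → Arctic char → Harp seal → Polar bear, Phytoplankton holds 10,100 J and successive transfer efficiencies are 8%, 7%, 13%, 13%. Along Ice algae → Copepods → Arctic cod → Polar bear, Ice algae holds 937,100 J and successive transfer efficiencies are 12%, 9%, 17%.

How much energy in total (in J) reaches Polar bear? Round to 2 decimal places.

Via Phytoplankton: 10100 × 0.08 × 0.07 × 0.13 × 0.13 = 0.955864 J
Via Ice algae: 937100 × 0.12 × 0.09 × 0.17 = 1720.5156 J
Total at Polar bear: 0.955864 + 1720.5156 = 1721.471464 J

1721.47 J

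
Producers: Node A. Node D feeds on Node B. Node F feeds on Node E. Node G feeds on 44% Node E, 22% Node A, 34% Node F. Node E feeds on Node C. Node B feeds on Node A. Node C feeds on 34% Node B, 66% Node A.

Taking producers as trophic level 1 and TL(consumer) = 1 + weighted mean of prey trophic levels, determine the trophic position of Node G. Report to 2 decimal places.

4.17

Node B: 1 + 1 = 2
Node C: 1 + (0.34×2 + 0.66×1) = 2.34
Node D: 1 + 2 = 3
Node E: 1 + 2.34 = 3.34
Node F: 1 + 3.34 = 4.34
Node G: 1 + (0.44×3.34 + 0.22×1 + 0.34×4.34) = 4.1652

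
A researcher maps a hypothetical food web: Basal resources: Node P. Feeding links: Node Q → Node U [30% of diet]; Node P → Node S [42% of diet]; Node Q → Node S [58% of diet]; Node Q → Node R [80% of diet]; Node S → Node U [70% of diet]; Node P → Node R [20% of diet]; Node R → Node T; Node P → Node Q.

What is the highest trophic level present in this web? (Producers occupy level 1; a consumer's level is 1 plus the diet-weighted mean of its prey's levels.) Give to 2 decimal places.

Node Q: 1 + 1 = 2
Node R: 1 + (0.2×1 + 0.8×2) = 2.8
Node S: 1 + (0.58×2 + 0.42×1) = 2.58
Node T: 1 + 2.8 = 3.8
Node U: 1 + (0.7×2.58 + 0.3×2) = 3.406

3.80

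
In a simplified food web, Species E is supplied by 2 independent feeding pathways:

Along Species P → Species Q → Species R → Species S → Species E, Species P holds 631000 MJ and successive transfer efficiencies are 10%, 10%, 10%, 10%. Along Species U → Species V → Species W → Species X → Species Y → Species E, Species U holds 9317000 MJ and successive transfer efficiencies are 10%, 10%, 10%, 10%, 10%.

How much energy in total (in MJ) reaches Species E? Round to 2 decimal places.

Via Species P: 631000 × 0.1 × 0.1 × 0.1 × 0.1 = 63.1 MJ
Via Species U: 9317000 × 0.1 × 0.1 × 0.1 × 0.1 × 0.1 = 93.17 MJ
Total at Species E: 63.1 + 93.17 = 156.27 MJ

156.27 MJ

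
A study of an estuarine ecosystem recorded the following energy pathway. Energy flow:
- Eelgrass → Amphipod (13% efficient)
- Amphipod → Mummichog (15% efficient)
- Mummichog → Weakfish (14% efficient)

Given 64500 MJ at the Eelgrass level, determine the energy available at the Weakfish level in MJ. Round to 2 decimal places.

Amphipod: 64500 × 0.13 = 8385 MJ
Mummichog: 8385 × 0.15 = 1257.75 MJ
Weakfish: 1257.75 × 0.14 = 176.085 MJ

176.09 MJ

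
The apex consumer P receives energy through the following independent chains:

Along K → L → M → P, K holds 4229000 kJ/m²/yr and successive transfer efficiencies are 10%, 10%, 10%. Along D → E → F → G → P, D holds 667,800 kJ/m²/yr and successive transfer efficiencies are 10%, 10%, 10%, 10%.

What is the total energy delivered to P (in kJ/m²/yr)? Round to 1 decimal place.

4295.8 kJ/m²/yr

Via K: 4229000 × 0.1 × 0.1 × 0.1 = 4229 kJ/m²/yr
Via D: 667800 × 0.1 × 0.1 × 0.1 × 0.1 = 66.78 kJ/m²/yr
Total at P: 4229 + 66.78 = 4295.78 kJ/m²/yr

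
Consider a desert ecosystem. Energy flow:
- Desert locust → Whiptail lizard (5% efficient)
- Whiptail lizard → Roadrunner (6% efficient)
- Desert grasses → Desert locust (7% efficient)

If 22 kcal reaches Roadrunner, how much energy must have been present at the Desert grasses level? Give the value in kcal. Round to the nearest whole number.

104762 kcal

Cumulative transfer efficiency: 0.07 × 0.05 × 0.06 = 0.00021
Desert grasses energy = 22 / 0.00021 = 104762 kcal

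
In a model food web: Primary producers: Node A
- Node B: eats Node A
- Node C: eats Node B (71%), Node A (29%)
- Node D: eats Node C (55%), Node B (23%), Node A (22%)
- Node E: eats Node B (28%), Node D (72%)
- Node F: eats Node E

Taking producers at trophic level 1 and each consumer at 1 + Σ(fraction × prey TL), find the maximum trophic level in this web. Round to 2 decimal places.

4.84

Node B: 1 + 1 = 2
Node C: 1 + (0.71×2 + 0.29×1) = 2.71
Node D: 1 + (0.55×2.71 + 0.23×2 + 0.22×1) = 3.1705
Node E: 1 + (0.28×2 + 0.72×3.1705) = 3.84276
Node F: 1 + 3.84276 = 4.84276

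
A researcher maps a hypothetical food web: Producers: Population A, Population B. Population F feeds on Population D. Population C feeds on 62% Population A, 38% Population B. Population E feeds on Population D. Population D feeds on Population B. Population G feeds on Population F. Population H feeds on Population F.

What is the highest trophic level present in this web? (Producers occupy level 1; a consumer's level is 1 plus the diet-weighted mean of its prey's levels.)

4

Population C: 1 + (0.62×1 + 0.38×1) = 2
Population D: 1 + 1 = 2
Population E: 1 + 2 = 3
Population F: 1 + 2 = 3
Population G: 1 + 3 = 4
Population H: 1 + 3 = 4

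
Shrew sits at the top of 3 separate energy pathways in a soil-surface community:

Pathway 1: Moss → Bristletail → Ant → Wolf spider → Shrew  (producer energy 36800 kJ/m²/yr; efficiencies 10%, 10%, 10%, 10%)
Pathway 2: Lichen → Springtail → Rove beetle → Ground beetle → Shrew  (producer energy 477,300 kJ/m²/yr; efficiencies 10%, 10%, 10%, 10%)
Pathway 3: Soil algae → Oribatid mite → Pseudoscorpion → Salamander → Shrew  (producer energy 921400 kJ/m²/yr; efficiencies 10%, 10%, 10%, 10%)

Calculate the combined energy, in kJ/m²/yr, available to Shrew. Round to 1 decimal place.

143.6 kJ/m²/yr

Pathway 1: 36800 × 0.1 × 0.1 × 0.1 × 0.1 = 3.68 kJ/m²/yr
Pathway 2: 477300 × 0.1 × 0.1 × 0.1 × 0.1 = 47.73 kJ/m²/yr
Pathway 3: 921400 × 0.1 × 0.1 × 0.1 × 0.1 = 92.14 kJ/m²/yr
Total at Shrew: 3.68 + 47.73 + 92.14 = 143.55 kJ/m²/yr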